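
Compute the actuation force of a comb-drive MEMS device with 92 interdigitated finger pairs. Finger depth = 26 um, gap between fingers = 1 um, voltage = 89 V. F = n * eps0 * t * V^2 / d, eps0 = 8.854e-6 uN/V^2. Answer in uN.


Step 1: Parameters: n=92, eps0=8.854e-6 uN/V^2, t=26 um, V=89 V, d=1 um
Step 2: V^2 = 7921
Step 3: F = 92 * 8.854e-6 * 26 * 7921 / 1
F = 167.757 uN


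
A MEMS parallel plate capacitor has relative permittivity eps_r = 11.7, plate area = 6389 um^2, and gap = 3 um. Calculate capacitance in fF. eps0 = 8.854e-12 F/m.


Step 1: Convert area to m^2: A = 6389e-12 m^2
Step 2: Convert gap to m: d = 3e-6 m
Step 3: C = eps0 * eps_r * A / d
C = 8.854e-12 * 11.7 * 6389e-12 / 3e-6
Step 4: Convert to fF (multiply by 1e15).
C = 220.62 fF


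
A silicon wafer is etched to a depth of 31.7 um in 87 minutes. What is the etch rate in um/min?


Step 1: Etch rate = depth / time
Step 2: rate = 31.7 / 87
rate = 0.364 um/min


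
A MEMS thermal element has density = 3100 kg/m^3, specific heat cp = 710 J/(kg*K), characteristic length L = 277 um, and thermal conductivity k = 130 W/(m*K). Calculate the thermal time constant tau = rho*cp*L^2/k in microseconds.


Step 1: Convert L to m: L = 277e-6 m
Step 2: L^2 = (277e-6)^2 = 7.6729e-08 m^2
Step 3: tau = 3100 * 710 * 7.6729e-08 / 130 = 1.29908099e-03 s
Step 4: Convert to microseconds (multiply by 1e6).
tau = 1299.081 us


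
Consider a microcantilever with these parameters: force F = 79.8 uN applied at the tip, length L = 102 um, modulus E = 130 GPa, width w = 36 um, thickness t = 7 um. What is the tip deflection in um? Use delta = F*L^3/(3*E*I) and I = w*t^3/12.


Step 1: Calculate the second moment of area.
I = w * t^3 / 12 = 36 * 7^3 / 12 = 1029.0 um^4
Step 2: Convert E to consistent units (1 GPa = 1000 uN/um^2).
E = 130 GPa = 130000 uN/um^2
Step 3: Calculate tip deflection.
delta = F * L^3 / (3 * E * I)
delta = 79.8 * 102^3 / (3 * 130000 * 1029.0)
delta = 0.211 um


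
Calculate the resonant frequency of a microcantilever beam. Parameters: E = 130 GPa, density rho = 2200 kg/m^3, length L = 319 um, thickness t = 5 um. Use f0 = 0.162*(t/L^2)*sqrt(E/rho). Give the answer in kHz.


Step 1: Convert units to SI.
t_SI = 5e-6 m, L_SI = 319e-6 m
Step 2: Calculate sqrt(E/rho).
sqrt(130e9 / 2200) = 7687.06 m/s
Step 3: Compute f0.
f0 = 0.162 * 5e-6 / (319e-6)^2 * 7687.06 = 61187.7 Hz = 61.19 kHz


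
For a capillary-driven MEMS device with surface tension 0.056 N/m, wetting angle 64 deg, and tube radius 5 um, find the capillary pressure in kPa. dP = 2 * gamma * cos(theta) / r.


Step 1: cos(64 deg) = 0.4384
Step 2: Convert r to m: r = 5e-6 m
Step 3: dP = 2 * 0.056 * 0.4384 / 5e-6 = 9820.2 Pa
Step 4: Convert Pa to kPa (divide by 1000).
dP = 9.82 kPa


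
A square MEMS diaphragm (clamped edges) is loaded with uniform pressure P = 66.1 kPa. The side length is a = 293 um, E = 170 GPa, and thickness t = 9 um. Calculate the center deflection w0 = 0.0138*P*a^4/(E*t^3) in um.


Step 1: Convert pressure to compatible units (E is in GPa, so P in GPa).
P = 66.1 kPa = 66.1e-6 GPa
Step 2: Compute numerator: 0.0138 * P * a^4.
a^4 = 293^4 = 7370050801
numerator = 0.0138 * 66.1e-6 * 7370050801 = 6.7228e+03
Step 3: Compute denominator: E * t^3 = 170 * 9^3 = 123930
Step 4: w0 = numerator / denominator = 6.7228e+03 / 123930 = 0.0542 um


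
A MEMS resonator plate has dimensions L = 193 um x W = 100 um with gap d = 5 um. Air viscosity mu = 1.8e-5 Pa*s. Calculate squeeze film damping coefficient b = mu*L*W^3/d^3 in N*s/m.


Step 1: Convert to SI.
L = 193e-6 m, W = 100e-6 m, d = 5e-6 m
Step 2: W^3 = (100e-6)^3 = 1.00e-12 m^3
Step 3: d^3 = (5e-6)^3 = 1.25e-16 m^3
Step 4: b = 1.8e-5 * 193e-6 * 1.00e-12 / 1.25e-16
b = 2.78e-05 N*s/m


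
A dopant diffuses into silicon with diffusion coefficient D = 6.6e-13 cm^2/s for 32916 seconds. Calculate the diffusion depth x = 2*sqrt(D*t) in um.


Step 1: Compute D*t = 6.6e-13 * 32916 = 2.172456e-08 cm^2
Step 2: sqrt(D*t) = 1.47393e-04 cm
Step 3: x = 2 * 1.47393e-04 cm = 2.94786e-04 cm
Step 4: Convert to um (1 cm = 1e4 um): x = 2.948 um


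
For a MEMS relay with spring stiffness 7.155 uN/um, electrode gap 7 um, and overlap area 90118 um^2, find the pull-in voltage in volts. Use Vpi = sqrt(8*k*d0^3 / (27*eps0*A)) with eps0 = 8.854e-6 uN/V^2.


Step 1: Compute numerator: 8 * k * d0^3 = 8 * 7.155 * 7^3 = 19633.32
Step 2: Compute denominator: 27 * eps0 * A = 27 * 8.854e-6 * 90118 = 21.543429
Step 3: Vpi = sqrt(19633.32 / 21.543429)
Vpi = 30.19 V


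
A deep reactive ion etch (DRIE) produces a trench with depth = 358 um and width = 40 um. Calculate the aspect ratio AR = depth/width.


Step 1: AR = depth / width
Step 2: AR = 358 / 40
AR = 9.0


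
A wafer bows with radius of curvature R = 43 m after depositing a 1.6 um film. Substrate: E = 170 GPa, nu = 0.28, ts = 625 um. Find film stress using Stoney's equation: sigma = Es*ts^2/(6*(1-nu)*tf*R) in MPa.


Step 1: Compute numerator: Es * ts^2 = 170 * 625^2 = 66406250 (GPa*um^2)
Step 2: Compute denominator (R in um): 6*(1-nu)*tf*R = 6*0.72*1.6*43e6 = 297216000.0 (um^2)
Step 3: sigma (GPa) = 66406250 / 297216000.0 = 2.23428e-01 GPa
Step 4: Convert to MPa (x1000): sigma = 223.4 MPa


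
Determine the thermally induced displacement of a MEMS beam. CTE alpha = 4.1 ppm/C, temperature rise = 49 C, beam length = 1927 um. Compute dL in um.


Step 1: Convert CTE: alpha = 4.1 ppm/C = 4.1e-6 /C
Step 2: dL = 4.1e-6 * 49 * 1927
dL = 0.3871 um


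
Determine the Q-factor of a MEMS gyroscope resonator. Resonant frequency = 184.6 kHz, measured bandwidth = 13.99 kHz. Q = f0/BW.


Step 1: Q = f0 / bandwidth
Step 2: Q = 184.6 / 13.99
Q = 13.2


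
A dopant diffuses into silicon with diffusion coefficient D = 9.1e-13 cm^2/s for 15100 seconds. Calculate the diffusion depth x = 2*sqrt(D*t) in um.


Step 1: Compute D*t = 9.1e-13 * 15100 = 1.3741e-08 cm^2
Step 2: sqrt(D*t) = 1.17222e-04 cm
Step 3: x = 2 * 1.17222e-04 cm = 2.34444e-04 cm
Step 4: Convert to um (1 cm = 1e4 um): x = 2.344 um


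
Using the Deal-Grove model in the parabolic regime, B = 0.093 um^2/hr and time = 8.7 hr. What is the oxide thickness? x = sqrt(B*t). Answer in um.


Step 1: Compute B*t = 0.093 * 8.7 = 0.8091
Step 2: x = sqrt(0.8091)
x = 0.899 um


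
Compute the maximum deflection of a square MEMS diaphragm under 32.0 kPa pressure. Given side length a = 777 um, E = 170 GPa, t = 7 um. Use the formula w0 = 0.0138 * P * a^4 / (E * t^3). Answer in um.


Step 1: Convert pressure to compatible units (E is in GPa, so P in GPa).
P = 32.0 kPa = 32.0e-6 GPa
Step 2: Compute numerator: 0.0138 * P * a^4.
a^4 = 777^4 = 364488705441
numerator = 0.0138 * 32.0e-6 * 364488705441 = 1.609582e+05
Step 3: Compute denominator: E * t^3 = 170 * 7^3 = 58310
Step 4: w0 = numerator / denominator = 1.609582e+05 / 58310 = 2.7604 um


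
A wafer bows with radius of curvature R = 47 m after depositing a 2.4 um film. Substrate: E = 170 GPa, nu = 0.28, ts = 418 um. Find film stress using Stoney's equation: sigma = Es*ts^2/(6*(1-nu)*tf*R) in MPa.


Step 1: Compute numerator: Es * ts^2 = 170 * 418^2 = 29703080 (GPa*um^2)
Step 2: Compute denominator (R in um): 6*(1-nu)*tf*R = 6*0.72*2.4*47e6 = 487296000.0 (um^2)
Step 3: sigma (GPa) = 29703080 / 487296000.0 = 6.0955e-02 GPa
Step 4: Convert to MPa (x1000): sigma = 61.0 MPa


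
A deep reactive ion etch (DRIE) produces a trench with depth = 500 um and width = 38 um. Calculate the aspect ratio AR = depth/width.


Step 1: AR = depth / width
Step 2: AR = 500 / 38
AR = 13.2


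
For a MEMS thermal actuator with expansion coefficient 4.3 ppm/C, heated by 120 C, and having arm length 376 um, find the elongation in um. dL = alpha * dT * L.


Step 1: Convert CTE: alpha = 4.3 ppm/C = 4.3e-6 /C
Step 2: dL = 4.3e-6 * 120 * 376
dL = 0.194 um


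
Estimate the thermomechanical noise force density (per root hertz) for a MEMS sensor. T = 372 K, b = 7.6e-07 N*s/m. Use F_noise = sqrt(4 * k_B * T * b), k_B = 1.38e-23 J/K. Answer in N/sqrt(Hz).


Step 1: Compute 4 * k_B * T * b
= 4 * 1.38e-23 * 372 * 7.6e-07
= 1.5606e-26 N^2/Hz
Step 2: F_noise = sqrt(1.5606e-26)
F_noise = 1.25e-13 N/sqrt(Hz)


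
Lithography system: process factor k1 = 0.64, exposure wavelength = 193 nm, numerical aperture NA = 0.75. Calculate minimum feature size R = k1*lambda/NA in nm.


Step 1: Identify values: k1 = 0.64, lambda = 193 nm, NA = 0.75
Step 2: R = k1 * lambda / NA
R = 0.64 * 193 / 0.75
R = 164.7 nm


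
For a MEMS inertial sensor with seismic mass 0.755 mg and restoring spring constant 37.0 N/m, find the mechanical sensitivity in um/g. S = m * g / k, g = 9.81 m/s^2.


Step 1: Convert mass: m = 0.755 mg = 7.55e-07 kg
Step 2: S = m * g / k = 7.55e-07 * 9.81 / 37.0
Step 3: S = 2.00e-07 m/g
Step 4: Convert to um/g: S = 0.2 um/g


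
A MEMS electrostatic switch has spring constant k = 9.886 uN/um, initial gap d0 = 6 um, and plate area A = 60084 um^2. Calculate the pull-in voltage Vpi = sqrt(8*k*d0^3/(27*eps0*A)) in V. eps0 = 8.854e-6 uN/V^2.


Step 1: Compute numerator: 8 * k * d0^3 = 8 * 9.886 * 6^3 = 17083.008
Step 2: Compute denominator: 27 * eps0 * A = 27 * 8.854e-6 * 60084 = 14.363561
Step 3: Vpi = sqrt(17083.008 / 14.363561)
Vpi = 34.49 V


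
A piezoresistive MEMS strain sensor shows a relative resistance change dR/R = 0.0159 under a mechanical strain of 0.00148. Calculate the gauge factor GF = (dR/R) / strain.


Step 1: Identify values.
dR/R = 0.0159, strain = 0.00148
Step 2: GF = (dR/R) / strain = 0.0159 / 0.00148
GF = 10.7


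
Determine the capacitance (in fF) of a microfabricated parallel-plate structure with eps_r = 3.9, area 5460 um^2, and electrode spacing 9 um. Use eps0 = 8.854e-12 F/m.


Step 1: Convert area to m^2: A = 5460e-12 m^2
Step 2: Convert gap to m: d = 9e-6 m
Step 3: C = eps0 * eps_r * A / d
C = 8.854e-12 * 3.9 * 5460e-12 / 9e-6
Step 4: Convert to fF (multiply by 1e15).
C = 20.95 fF


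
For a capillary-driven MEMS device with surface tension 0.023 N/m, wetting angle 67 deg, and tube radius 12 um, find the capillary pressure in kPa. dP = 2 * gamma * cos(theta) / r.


Step 1: cos(67 deg) = 0.3907
Step 2: Convert r to m: r = 12e-6 m
Step 3: dP = 2 * 0.023 * 0.3907 / 12e-6 = 1497.7 Pa
Step 4: Convert Pa to kPa (divide by 1000).
dP = 1.5 kPa


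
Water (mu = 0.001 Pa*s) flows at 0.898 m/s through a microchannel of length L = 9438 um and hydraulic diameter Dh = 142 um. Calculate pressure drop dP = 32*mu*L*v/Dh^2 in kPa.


Step 1: Convert to SI: L = 9438e-6 m, Dh = 142e-6 m
Step 2: dP = 32 * 0.001 * 9438e-6 * 0.898 / (142e-6)^2
Step 3: dP = 13450.23 Pa
Step 4: Convert to kPa: dP = 13.45 kPa


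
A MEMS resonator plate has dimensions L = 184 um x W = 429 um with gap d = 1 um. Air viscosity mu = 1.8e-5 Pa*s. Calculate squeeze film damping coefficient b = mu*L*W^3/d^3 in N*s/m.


Step 1: Convert to SI.
L = 184e-6 m, W = 429e-6 m, d = 1e-6 m
Step 2: W^3 = (429e-6)^3 = 7.90e-11 m^3
Step 3: d^3 = (1e-6)^3 = 1.00e-18 m^3
Step 4: b = 1.8e-5 * 184e-6 * 7.90e-11 / 1.00e-18
b = 2.61e-01 N*s/m


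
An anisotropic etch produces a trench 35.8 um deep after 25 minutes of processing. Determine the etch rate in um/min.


Step 1: Etch rate = depth / time
Step 2: rate = 35.8 / 25
rate = 1.432 um/min


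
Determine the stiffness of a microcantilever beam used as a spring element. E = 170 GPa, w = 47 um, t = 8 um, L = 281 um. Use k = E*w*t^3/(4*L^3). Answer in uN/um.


Step 1: Convert E to consistent units (1 GPa = 1000 uN/um^2).
E = 170 GPa = 170000 uN/um^2
Step 2: Compute t^3 = 8^3 = 512
Step 3: Compute L^3 = 281^3 = 22188041
Step 4: k = 170000 * 47 * 512 / (4 * 22188041)
k = 46.0933 uN/um


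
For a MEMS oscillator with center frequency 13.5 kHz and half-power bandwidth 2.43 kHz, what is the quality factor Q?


Step 1: Q = f0 / bandwidth
Step 2: Q = 13.5 / 2.43
Q = 5.6


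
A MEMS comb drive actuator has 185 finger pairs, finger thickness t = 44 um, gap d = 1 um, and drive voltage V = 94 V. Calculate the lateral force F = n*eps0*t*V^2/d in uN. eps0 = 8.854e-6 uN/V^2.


Step 1: Parameters: n=185, eps0=8.854e-6 uN/V^2, t=44 um, V=94 V, d=1 um
Step 2: V^2 = 8836
Step 3: F = 185 * 8.854e-6 * 44 * 8836 / 1
F = 636.824 uN


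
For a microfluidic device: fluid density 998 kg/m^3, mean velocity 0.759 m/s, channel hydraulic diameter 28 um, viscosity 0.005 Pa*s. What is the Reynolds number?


Step 1: Convert Dh to meters: Dh = 28e-6 m
Step 2: Re = rho * v * Dh / mu
Re = 998 * 0.759 * 28e-6 / 0.005
Re = 4.242


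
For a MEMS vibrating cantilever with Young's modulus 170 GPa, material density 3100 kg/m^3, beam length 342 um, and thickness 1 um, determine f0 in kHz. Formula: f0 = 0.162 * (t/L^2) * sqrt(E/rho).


Step 1: Convert units to SI.
t_SI = 1e-6 m, L_SI = 342e-6 m
Step 2: Calculate sqrt(E/rho).
sqrt(170e9 / 3100) = 7405.32 m/s
Step 3: Compute f0.
f0 = 0.162 * 1e-6 / (342e-6)^2 * 7405.32 = 10256.7 Hz = 10.26 kHz


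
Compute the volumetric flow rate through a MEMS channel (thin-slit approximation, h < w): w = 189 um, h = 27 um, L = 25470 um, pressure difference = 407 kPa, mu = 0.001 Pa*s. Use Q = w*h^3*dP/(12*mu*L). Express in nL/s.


Step 1: Convert all dimensions to SI (meters).
w = 189e-6 m, h = 27e-6 m, L = 25470e-6 m, dP = 407e3 Pa
Step 2: Q = w * h^3 * dP / (12 * mu * L)
Q = 189e-6 * (27e-6)^3 * 407e3 / (12 * 0.001 * 25470e-6) = 4.95378684e-09 m^3/s
Step 3: Convert Q from m^3/s to nL/s (1 m^3 = 1e12 nL, so multiply by 1e12).
Q = 4953.787 nL/s


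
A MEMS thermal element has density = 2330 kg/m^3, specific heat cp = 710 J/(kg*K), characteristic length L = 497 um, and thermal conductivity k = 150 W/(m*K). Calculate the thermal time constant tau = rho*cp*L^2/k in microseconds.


Step 1: Convert L to m: L = 497e-6 m
Step 2: L^2 = (497e-6)^2 = 2.47009e-07 m^2
Step 3: tau = 2330 * 710 * 2.47009e-07 / 150 = 2.7241799e-03 s
Step 4: Convert to microseconds (multiply by 1e6).
tau = 2724.18 us


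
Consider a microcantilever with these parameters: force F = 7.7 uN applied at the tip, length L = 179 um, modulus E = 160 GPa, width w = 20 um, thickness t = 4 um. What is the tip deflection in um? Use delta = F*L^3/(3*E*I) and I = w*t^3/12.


Step 1: Calculate the second moment of area.
I = w * t^3 / 12 = 20 * 4^3 / 12 = 106.6667 um^4
Step 2: Convert E to consistent units (1 GPa = 1000 uN/um^2).
E = 160 GPa = 160000 uN/um^2
Step 3: Calculate tip deflection.
delta = F * L^3 / (3 * E * I)
delta = 7.7 * 179^3 / (3 * 160000 * 106.6667)
delta = 0.8625 um


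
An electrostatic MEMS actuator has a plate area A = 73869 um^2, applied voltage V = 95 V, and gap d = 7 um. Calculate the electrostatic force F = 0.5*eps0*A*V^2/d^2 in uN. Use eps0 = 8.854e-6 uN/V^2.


Step 1: Identify parameters.
eps0 = 8.854e-6 uN/V^2, A = 73869 um^2, V = 95 V, d = 7 um
Step 2: Compute V^2 = 95^2 = 9025
Step 3: Compute d^2 = 7^2 = 49
Step 4: F = 0.5 * 8.854e-6 * 73869 * 9025 / 49
F = 60.231 uN


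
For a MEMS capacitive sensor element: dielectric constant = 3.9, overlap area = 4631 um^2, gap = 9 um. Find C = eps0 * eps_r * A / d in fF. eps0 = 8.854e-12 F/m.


Step 1: Convert area to m^2: A = 4631e-12 m^2
Step 2: Convert gap to m: d = 9e-6 m
Step 3: C = eps0 * eps_r * A / d
C = 8.854e-12 * 3.9 * 4631e-12 / 9e-6
Step 4: Convert to fF (multiply by 1e15).
C = 17.77 fF


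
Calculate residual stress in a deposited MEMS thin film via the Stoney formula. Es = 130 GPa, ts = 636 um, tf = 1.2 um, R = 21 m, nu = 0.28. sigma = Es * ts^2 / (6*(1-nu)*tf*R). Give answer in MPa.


Step 1: Compute numerator: Es * ts^2 = 130 * 636^2 = 52584480 (GPa*um^2)
Step 2: Compute denominator (R in um): 6*(1-nu)*tf*R = 6*0.72*1.2*21e6 = 108864000.0 (um^2)
Step 3: sigma (GPa) = 52584480 / 108864000.0 = 4.83029e-01 GPa
Step 4: Convert to MPa (x1000): sigma = 483.0 MPa


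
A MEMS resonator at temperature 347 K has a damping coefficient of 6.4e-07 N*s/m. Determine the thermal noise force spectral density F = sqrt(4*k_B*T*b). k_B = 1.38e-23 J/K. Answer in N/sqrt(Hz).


Step 1: Compute 4 * k_B * T * b
= 4 * 1.38e-23 * 347 * 6.4e-07
= 1.2259e-26 N^2/Hz
Step 2: F_noise = sqrt(1.2259e-26)
F_noise = 1.11e-13 N/sqrt(Hz)


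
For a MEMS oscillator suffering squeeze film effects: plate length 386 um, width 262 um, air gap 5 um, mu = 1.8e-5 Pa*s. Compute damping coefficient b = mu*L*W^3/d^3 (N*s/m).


Step 1: Convert to SI.
L = 386e-6 m, W = 262e-6 m, d = 5e-6 m
Step 2: W^3 = (262e-6)^3 = 1.80e-11 m^3
Step 3: d^3 = (5e-6)^3 = 1.25e-16 m^3
Step 4: b = 1.8e-5 * 386e-6 * 1.80e-11 / 1.25e-16
b = 1.00e-03 N*s/m


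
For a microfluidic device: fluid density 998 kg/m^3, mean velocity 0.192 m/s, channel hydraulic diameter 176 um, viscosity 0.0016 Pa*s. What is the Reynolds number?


Step 1: Convert Dh to meters: Dh = 176e-6 m
Step 2: Re = rho * v * Dh / mu
Re = 998 * 0.192 * 176e-6 / 0.0016
Re = 21.078


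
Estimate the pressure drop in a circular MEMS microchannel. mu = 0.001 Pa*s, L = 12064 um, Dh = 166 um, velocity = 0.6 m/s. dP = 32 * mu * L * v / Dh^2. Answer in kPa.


Step 1: Convert to SI: L = 12064e-6 m, Dh = 166e-6 m
Step 2: dP = 32 * 0.001 * 12064e-6 * 0.6 / (166e-6)^2
Step 3: dP = 8405.75 Pa
Step 4: Convert to kPa: dP = 8.41 kPa


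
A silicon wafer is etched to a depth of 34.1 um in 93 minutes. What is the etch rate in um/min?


Step 1: Etch rate = depth / time
Step 2: rate = 34.1 / 93
rate = 0.367 um/min


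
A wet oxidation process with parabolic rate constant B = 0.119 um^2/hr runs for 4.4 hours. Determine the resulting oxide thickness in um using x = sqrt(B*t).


Step 1: Compute B*t = 0.119 * 4.4 = 0.5236
Step 2: x = sqrt(0.5236)
x = 0.724 um


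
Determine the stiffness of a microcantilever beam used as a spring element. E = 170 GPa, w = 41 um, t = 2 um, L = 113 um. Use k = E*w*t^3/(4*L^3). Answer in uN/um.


Step 1: Convert E to consistent units (1 GPa = 1000 uN/um^2).
E = 170 GPa = 170000 uN/um^2
Step 2: Compute t^3 = 2^3 = 8
Step 3: Compute L^3 = 113^3 = 1442897
Step 4: k = 170000 * 41 * 8 / (4 * 1442897)
k = 9.6611 uN/um


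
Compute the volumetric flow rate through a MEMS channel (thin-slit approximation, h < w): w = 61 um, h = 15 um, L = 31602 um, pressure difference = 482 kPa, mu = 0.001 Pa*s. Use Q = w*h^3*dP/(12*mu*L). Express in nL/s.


Step 1: Convert all dimensions to SI (meters).
w = 61e-6 m, h = 15e-6 m, L = 31602e-6 m, dP = 482e3 Pa
Step 2: Q = w * h^3 * dP / (12 * mu * L)
Q = 61e-6 * (15e-6)^3 * 482e3 / (12 * 0.001 * 31602e-6) = 2.6167054e-10 m^3/s
Step 3: Convert Q from m^3/s to nL/s (1 m^3 = 1e12 nL, so multiply by 1e12).
Q = 261.671 nL/s


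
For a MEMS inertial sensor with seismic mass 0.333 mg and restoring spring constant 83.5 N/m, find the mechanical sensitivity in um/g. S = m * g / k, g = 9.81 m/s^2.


Step 1: Convert mass: m = 0.333 mg = 3.33e-07 kg
Step 2: S = m * g / k = 3.33e-07 * 9.81 / 83.5
Step 3: S = 3.91e-08 m/g
Step 4: Convert to um/g: S = 0.039 um/g


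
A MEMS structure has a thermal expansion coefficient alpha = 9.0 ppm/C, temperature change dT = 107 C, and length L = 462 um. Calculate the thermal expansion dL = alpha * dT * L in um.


Step 1: Convert CTE: alpha = 9.0 ppm/C = 9.0e-6 /C
Step 2: dL = 9.0e-6 * 107 * 462
dL = 0.4449 um


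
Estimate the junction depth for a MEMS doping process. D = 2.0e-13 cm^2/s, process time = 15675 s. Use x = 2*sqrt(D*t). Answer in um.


Step 1: Compute D*t = 2.0e-13 * 15675 = 3.135e-09 cm^2
Step 2: sqrt(D*t) = 5.5991e-05 cm
Step 3: x = 2 * 5.5991e-05 cm = 1.11982e-04 cm
Step 4: Convert to um (1 cm = 1e4 um): x = 1.12 um


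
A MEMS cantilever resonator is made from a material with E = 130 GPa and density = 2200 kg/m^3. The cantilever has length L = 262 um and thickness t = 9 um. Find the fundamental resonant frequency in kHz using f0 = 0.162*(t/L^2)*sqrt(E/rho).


Step 1: Convert units to SI.
t_SI = 9e-6 m, L_SI = 262e-6 m
Step 2: Calculate sqrt(E/rho).
sqrt(130e9 / 2200) = 7687.06 m/s
Step 3: Compute f0.
f0 = 0.162 * 9e-6 / (262e-6)^2 * 7687.06 = 163273.3 Hz = 163.27 kHz


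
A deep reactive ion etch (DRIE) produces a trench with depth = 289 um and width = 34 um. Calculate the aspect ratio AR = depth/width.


Step 1: AR = depth / width
Step 2: AR = 289 / 34
AR = 8.5


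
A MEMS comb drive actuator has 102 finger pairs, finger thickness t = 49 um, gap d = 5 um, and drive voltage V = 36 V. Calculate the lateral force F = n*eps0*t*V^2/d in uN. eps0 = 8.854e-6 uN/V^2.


Step 1: Parameters: n=102, eps0=8.854e-6 uN/V^2, t=49 um, V=36 V, d=5 um
Step 2: V^2 = 1296
Step 3: F = 102 * 8.854e-6 * 49 * 1296 / 5
F = 11.47 uN


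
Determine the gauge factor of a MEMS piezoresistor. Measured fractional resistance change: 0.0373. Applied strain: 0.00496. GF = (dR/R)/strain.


Step 1: Identify values.
dR/R = 0.0373, strain = 0.00496
Step 2: GF = (dR/R) / strain = 0.0373 / 0.00496
GF = 7.5


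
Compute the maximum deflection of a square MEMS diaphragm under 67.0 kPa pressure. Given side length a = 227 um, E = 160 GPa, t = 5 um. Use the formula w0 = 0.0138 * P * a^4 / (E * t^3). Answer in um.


Step 1: Convert pressure to compatible units (E is in GPa, so P in GPa).
P = 67.0 kPa = 67.0e-6 GPa
Step 2: Compute numerator: 0.0138 * P * a^4.
a^4 = 227^4 = 2655237841
numerator = 0.0138 * 67.0e-6 * 2655237841 = 2.45503e+03
Step 3: Compute denominator: E * t^3 = 160 * 5^3 = 20000
Step 4: w0 = numerator / denominator = 2.45503e+03 / 20000 = 0.1228 um


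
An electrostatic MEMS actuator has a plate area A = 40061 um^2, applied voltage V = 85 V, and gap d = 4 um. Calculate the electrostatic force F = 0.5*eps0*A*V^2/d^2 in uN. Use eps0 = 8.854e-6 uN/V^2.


Step 1: Identify parameters.
eps0 = 8.854e-6 uN/V^2, A = 40061 um^2, V = 85 V, d = 4 um
Step 2: Compute V^2 = 85^2 = 7225
Step 3: Compute d^2 = 4^2 = 16
Step 4: F = 0.5 * 8.854e-6 * 40061 * 7225 / 16
F = 80.085 uN


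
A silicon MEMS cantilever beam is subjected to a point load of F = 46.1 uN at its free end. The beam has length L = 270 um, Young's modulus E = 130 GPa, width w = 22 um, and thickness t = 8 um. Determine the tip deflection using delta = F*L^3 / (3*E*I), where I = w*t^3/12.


Step 1: Calculate the second moment of area.
I = w * t^3 / 12 = 22 * 8^3 / 12 = 938.6667 um^4
Step 2: Convert E to consistent units (1 GPa = 1000 uN/um^2).
E = 130 GPa = 130000 uN/um^2
Step 3: Calculate tip deflection.
delta = F * L^3 / (3 * E * I)
delta = 46.1 * 270^3 / (3 * 130000 * 938.6667)
delta = 2.4787 um


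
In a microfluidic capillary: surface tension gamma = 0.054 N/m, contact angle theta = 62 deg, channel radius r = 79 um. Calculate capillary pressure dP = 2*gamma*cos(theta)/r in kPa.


Step 1: cos(62 deg) = 0.4695
Step 2: Convert r to m: r = 79e-6 m
Step 3: dP = 2 * 0.054 * 0.4695 / 79e-6 = 641.8 Pa
Step 4: Convert Pa to kPa (divide by 1000).
dP = 0.64 kPa


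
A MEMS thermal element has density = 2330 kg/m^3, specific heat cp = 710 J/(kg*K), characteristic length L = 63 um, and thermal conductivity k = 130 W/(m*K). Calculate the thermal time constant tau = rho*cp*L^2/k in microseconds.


Step 1: Convert L to m: L = 63e-6 m
Step 2: L^2 = (63e-6)^2 = 3.969e-09 m^2
Step 3: tau = 2330 * 710 * 3.969e-09 / 130 = 5.050705e-05 s
Step 4: Convert to microseconds (multiply by 1e6).
tau = 50.507 us


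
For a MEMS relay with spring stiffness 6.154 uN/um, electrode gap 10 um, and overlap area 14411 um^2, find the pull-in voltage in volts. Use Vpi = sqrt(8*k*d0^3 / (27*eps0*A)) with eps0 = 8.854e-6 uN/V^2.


Step 1: Compute numerator: 8 * k * d0^3 = 8 * 6.154 * 10^3 = 49232.0
Step 2: Compute denominator: 27 * eps0 * A = 27 * 8.854e-6 * 14411 = 3.445065
Step 3: Vpi = sqrt(49232.0 / 3.445065)
Vpi = 119.54 V


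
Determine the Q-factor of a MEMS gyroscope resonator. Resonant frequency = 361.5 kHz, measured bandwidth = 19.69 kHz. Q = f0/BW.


Step 1: Q = f0 / bandwidth
Step 2: Q = 361.5 / 19.69
Q = 18.4


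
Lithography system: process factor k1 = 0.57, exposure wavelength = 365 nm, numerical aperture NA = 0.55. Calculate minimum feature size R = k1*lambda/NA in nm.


Step 1: Identify values: k1 = 0.57, lambda = 365 nm, NA = 0.55
Step 2: R = k1 * lambda / NA
R = 0.57 * 365 / 0.55
R = 378.3 nm


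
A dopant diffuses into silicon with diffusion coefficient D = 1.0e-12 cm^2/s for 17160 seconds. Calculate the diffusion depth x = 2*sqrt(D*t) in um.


Step 1: Compute D*t = 1.0e-12 * 17160 = 1.716e-08 cm^2
Step 2: sqrt(D*t) = 1.31e-04 cm
Step 3: x = 2 * 1.31e-04 cm = 2.62e-04 cm
Step 4: Convert to um (1 cm = 1e4 um): x = 2.62 um


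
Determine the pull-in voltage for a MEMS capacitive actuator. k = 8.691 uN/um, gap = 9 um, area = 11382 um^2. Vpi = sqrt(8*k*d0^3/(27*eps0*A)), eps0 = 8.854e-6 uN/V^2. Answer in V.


Step 1: Compute numerator: 8 * k * d0^3 = 8 * 8.691 * 9^3 = 50685.912
Step 2: Compute denominator: 27 * eps0 * A = 27 * 8.854e-6 * 11382 = 2.720958
Step 3: Vpi = sqrt(50685.912 / 2.720958)
Vpi = 136.48 V


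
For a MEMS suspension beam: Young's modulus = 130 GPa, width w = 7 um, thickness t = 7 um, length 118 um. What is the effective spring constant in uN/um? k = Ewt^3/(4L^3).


Step 1: Convert E to consistent units (1 GPa = 1000 uN/um^2).
E = 130 GPa = 130000 uN/um^2
Step 2: Compute t^3 = 7^3 = 343
Step 3: Compute L^3 = 118^3 = 1643032
Step 4: k = 130000 * 7 * 343 / (4 * 1643032)
k = 47.493 uN/um


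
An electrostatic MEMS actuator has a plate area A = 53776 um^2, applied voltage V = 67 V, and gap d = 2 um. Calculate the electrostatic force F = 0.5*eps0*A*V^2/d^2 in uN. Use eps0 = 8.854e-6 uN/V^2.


Step 1: Identify parameters.
eps0 = 8.854e-6 uN/V^2, A = 53776 um^2, V = 67 V, d = 2 um
Step 2: Compute V^2 = 67^2 = 4489
Step 3: Compute d^2 = 2^2 = 4
Step 4: F = 0.5 * 8.854e-6 * 53776 * 4489 / 4
F = 267.17 uN


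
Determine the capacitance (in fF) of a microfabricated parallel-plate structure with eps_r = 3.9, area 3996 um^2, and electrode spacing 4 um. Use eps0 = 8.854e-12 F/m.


Step 1: Convert area to m^2: A = 3996e-12 m^2
Step 2: Convert gap to m: d = 4e-6 m
Step 3: C = eps0 * eps_r * A / d
C = 8.854e-12 * 3.9 * 3996e-12 / 4e-6
Step 4: Convert to fF (multiply by 1e15).
C = 34.5 fF


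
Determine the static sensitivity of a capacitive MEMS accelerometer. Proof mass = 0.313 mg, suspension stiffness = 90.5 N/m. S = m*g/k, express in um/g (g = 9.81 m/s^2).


Step 1: Convert mass: m = 0.313 mg = 3.13e-07 kg
Step 2: S = m * g / k = 3.13e-07 * 9.81 / 90.5
Step 3: S = 3.39e-08 m/g
Step 4: Convert to um/g: S = 0.034 um/g


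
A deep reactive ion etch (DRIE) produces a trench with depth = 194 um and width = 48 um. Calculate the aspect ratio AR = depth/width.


Step 1: AR = depth / width
Step 2: AR = 194 / 48
AR = 4.0


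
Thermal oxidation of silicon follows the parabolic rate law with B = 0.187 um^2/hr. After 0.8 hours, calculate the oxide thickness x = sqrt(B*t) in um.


Step 1: Compute B*t = 0.187 * 0.8 = 0.1496
Step 2: x = sqrt(0.1496)
x = 0.387 um


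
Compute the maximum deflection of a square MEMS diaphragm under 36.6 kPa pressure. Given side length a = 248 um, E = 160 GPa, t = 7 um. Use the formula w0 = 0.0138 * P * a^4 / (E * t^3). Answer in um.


Step 1: Convert pressure to compatible units (E is in GPa, so P in GPa).
P = 36.6 kPa = 36.6e-6 GPa
Step 2: Compute numerator: 0.0138 * P * a^4.
a^4 = 248^4 = 3782742016
numerator = 0.0138 * 36.6e-6 * 3782742016 = 1.9106e+03
Step 3: Compute denominator: E * t^3 = 160 * 7^3 = 54880
Step 4: w0 = numerator / denominator = 1.9106e+03 / 54880 = 0.0348 um


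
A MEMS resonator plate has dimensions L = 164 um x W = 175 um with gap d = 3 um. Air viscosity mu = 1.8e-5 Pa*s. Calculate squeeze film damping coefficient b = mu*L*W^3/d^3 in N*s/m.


Step 1: Convert to SI.
L = 164e-6 m, W = 175e-6 m, d = 3e-6 m
Step 2: W^3 = (175e-6)^3 = 5.36e-12 m^3
Step 3: d^3 = (3e-6)^3 = 2.70e-17 m^3
Step 4: b = 1.8e-5 * 164e-6 * 5.36e-12 / 2.70e-17
b = 5.86e-04 N*s/m


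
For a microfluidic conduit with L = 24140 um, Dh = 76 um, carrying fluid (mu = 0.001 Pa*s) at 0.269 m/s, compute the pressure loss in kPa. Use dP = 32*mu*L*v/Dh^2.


Step 1: Convert to SI: L = 24140e-6 m, Dh = 76e-6 m
Step 2: dP = 32 * 0.001 * 24140e-6 * 0.269 / (76e-6)^2
Step 3: dP = 35975.96 Pa
Step 4: Convert to kPa: dP = 35.98 kPa


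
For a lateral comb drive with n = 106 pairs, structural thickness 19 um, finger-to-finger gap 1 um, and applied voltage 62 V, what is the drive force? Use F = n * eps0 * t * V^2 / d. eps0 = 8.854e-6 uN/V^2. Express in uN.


Step 1: Parameters: n=106, eps0=8.854e-6 uN/V^2, t=19 um, V=62 V, d=1 um
Step 2: V^2 = 3844
Step 3: F = 106 * 8.854e-6 * 19 * 3844 / 1
F = 68.546 uN


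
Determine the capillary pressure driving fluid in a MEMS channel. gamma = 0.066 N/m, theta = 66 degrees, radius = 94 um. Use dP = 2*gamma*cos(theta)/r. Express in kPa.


Step 1: cos(66 deg) = 0.4067
Step 2: Convert r to m: r = 94e-6 m
Step 3: dP = 2 * 0.066 * 0.4067 / 94e-6 = 571.1 Pa
Step 4: Convert Pa to kPa (divide by 1000).
dP = 0.57 kPa


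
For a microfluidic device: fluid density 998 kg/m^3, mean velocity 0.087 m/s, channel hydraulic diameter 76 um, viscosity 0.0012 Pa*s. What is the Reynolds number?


Step 1: Convert Dh to meters: Dh = 76e-6 m
Step 2: Re = rho * v * Dh / mu
Re = 998 * 0.087 * 76e-6 / 0.0012
Re = 5.499


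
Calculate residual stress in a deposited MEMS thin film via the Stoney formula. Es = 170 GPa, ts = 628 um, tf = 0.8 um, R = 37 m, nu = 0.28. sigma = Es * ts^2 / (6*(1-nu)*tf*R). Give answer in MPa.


Step 1: Compute numerator: Es * ts^2 = 170 * 628^2 = 67045280 (GPa*um^2)
Step 2: Compute denominator (R in um): 6*(1-nu)*tf*R = 6*0.72*0.8*37e6 = 127872000.0 (um^2)
Step 3: sigma (GPa) = 67045280 / 127872000.0 = 5.24316e-01 GPa
Step 4: Convert to MPa (x1000): sigma = 524.3 MPa


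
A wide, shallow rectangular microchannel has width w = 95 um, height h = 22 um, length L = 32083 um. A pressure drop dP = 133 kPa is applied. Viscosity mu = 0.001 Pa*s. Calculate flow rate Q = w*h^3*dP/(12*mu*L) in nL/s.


Step 1: Convert all dimensions to SI (meters).
w = 95e-6 m, h = 22e-6 m, L = 32083e-6 m, dP = 133e3 Pa
Step 2: Q = w * h^3 * dP / (12 * mu * L)
Q = 95e-6 * (22e-6)^3 * 133e3 / (12 * 0.001 * 32083e-6) = 3.4945163e-10 m^3/s
Step 3: Convert Q from m^3/s to nL/s (1 m^3 = 1e12 nL, so multiply by 1e12).
Q = 349.452 nL/s


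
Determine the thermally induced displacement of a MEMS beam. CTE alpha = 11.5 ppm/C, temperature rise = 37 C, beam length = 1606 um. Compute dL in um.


Step 1: Convert CTE: alpha = 11.5 ppm/C = 11.5e-6 /C
Step 2: dL = 11.5e-6 * 37 * 1606
dL = 0.6834 um


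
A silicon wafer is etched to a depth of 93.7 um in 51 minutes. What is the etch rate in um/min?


Step 1: Etch rate = depth / time
Step 2: rate = 93.7 / 51
rate = 1.837 um/min


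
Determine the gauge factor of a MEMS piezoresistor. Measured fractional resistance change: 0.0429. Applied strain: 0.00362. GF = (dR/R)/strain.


Step 1: Identify values.
dR/R = 0.0429, strain = 0.00362
Step 2: GF = (dR/R) / strain = 0.0429 / 0.00362
GF = 11.9


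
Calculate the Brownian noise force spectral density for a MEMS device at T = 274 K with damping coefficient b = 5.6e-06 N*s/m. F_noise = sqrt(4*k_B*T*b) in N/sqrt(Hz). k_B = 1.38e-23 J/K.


Step 1: Compute 4 * k_B * T * b
= 4 * 1.38e-23 * 274 * 5.6e-06
= 8.4699e-26 N^2/Hz
Step 2: F_noise = sqrt(8.4699e-26)
F_noise = 2.91e-13 N/sqrt(Hz)


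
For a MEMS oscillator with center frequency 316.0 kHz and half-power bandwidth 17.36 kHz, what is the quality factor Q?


Step 1: Q = f0 / bandwidth
Step 2: Q = 316.0 / 17.36
Q = 18.2


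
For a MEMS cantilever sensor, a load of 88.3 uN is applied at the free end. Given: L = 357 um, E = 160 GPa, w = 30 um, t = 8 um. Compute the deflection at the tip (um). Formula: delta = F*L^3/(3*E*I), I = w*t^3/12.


Step 1: Calculate the second moment of area.
I = w * t^3 / 12 = 30 * 8^3 / 12 = 1280.0 um^4
Step 2: Convert E to consistent units (1 GPa = 1000 uN/um^2).
E = 160 GPa = 160000 uN/um^2
Step 3: Calculate tip deflection.
delta = F * L^3 / (3 * E * I)
delta = 88.3 * 357^3 / (3 * 160000 * 1280.0)
delta = 6.539 um


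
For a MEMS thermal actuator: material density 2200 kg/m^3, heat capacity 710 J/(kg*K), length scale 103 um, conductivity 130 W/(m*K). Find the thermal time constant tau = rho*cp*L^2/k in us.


Step 1: Convert L to m: L = 103e-6 m
Step 2: L^2 = (103e-6)^2 = 1.0609e-08 m^2
Step 3: tau = 2200 * 710 * 1.0609e-08 / 130 = 1.2747122e-04 s
Step 4: Convert to microseconds (multiply by 1e6).
tau = 127.471 us


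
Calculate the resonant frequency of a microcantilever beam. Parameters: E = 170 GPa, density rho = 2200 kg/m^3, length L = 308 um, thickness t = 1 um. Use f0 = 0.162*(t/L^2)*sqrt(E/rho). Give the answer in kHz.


Step 1: Convert units to SI.
t_SI = 1e-6 m, L_SI = 308e-6 m
Step 2: Calculate sqrt(E/rho).
sqrt(170e9 / 2200) = 8790.49 m/s
Step 3: Compute f0.
f0 = 0.162 * 1e-6 / (308e-6)^2 * 8790.49 = 15011.6 Hz = 15.01 kHz


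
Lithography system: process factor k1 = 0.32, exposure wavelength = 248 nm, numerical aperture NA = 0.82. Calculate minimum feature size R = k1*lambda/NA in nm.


Step 1: Identify values: k1 = 0.32, lambda = 248 nm, NA = 0.82
Step 2: R = k1 * lambda / NA
R = 0.32 * 248 / 0.82
R = 96.8 nm


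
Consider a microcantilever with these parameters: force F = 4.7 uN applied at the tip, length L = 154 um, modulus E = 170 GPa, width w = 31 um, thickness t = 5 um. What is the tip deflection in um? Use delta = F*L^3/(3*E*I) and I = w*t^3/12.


Step 1: Calculate the second moment of area.
I = w * t^3 / 12 = 31 * 5^3 / 12 = 322.9167 um^4
Step 2: Convert E to consistent units (1 GPa = 1000 uN/um^2).
E = 170 GPa = 170000 uN/um^2
Step 3: Calculate tip deflection.
delta = F * L^3 / (3 * E * I)
delta = 4.7 * 154^3 / (3 * 170000 * 322.9167)
delta = 0.1042 um


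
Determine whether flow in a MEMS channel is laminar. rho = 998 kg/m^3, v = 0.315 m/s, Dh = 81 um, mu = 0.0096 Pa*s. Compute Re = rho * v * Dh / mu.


Step 1: Convert Dh to meters: Dh = 81e-6 m
Step 2: Re = rho * v * Dh / mu
Re = 998 * 0.315 * 81e-6 / 0.0096
Re = 2.652
Since Re = 2.652 is below ~2300, the flow is laminar.


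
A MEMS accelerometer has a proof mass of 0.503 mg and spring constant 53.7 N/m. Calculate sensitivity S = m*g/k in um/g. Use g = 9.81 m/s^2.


Step 1: Convert mass: m = 0.503 mg = 5.03e-07 kg
Step 2: S = m * g / k = 5.03e-07 * 9.81 / 53.7
Step 3: S = 9.19e-08 m/g
Step 4: Convert to um/g: S = 0.092 um/g


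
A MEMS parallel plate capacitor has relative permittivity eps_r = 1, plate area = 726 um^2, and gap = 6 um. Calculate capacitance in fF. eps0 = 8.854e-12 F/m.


Step 1: Convert area to m^2: A = 726e-12 m^2
Step 2: Convert gap to m: d = 6e-6 m
Step 3: C = eps0 * eps_r * A / d
C = 8.854e-12 * 1 * 726e-12 / 6e-6
Step 4: Convert to fF (multiply by 1e15).
C = 1.07 fF


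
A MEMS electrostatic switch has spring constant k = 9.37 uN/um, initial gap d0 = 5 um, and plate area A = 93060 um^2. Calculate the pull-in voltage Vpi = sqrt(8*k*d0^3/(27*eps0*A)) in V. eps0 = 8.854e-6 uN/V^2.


Step 1: Compute numerator: 8 * k * d0^3 = 8 * 9.37 * 5^3 = 9370.0
Step 2: Compute denominator: 27 * eps0 * A = 27 * 8.854e-6 * 93060 = 22.246737
Step 3: Vpi = sqrt(9370.0 / 22.246737)
Vpi = 20.52 V


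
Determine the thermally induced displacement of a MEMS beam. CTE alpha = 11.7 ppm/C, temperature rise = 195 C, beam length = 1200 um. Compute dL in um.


Step 1: Convert CTE: alpha = 11.7 ppm/C = 11.7e-6 /C
Step 2: dL = 11.7e-6 * 195 * 1200
dL = 2.7378 um


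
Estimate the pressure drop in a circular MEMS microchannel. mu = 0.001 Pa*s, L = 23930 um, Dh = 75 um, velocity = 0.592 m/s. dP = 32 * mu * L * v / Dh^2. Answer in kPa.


Step 1: Convert to SI: L = 23930e-6 m, Dh = 75e-6 m
Step 2: dP = 32 * 0.001 * 23930e-6 * 0.592 / (75e-6)^2
Step 3: dP = 80591.99 Pa
Step 4: Convert to kPa: dP = 80.59 kPa


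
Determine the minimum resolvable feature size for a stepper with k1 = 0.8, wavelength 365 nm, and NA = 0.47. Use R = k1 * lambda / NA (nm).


Step 1: Identify values: k1 = 0.8, lambda = 365 nm, NA = 0.47
Step 2: R = k1 * lambda / NA
R = 0.8 * 365 / 0.47
R = 621.3 nm


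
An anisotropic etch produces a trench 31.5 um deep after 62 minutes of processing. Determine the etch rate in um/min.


Step 1: Etch rate = depth / time
Step 2: rate = 31.5 / 62
rate = 0.508 um/min


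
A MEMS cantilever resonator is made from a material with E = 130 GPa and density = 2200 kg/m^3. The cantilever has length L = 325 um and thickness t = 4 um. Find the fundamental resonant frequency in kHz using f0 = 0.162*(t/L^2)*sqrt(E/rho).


Step 1: Convert units to SI.
t_SI = 4e-6 m, L_SI = 325e-6 m
Step 2: Calculate sqrt(E/rho).
sqrt(130e9 / 2200) = 7687.06 m/s
Step 3: Compute f0.
f0 = 0.162 * 4e-6 / (325e-6)^2 * 7687.06 = 47159.4 Hz = 47.16 kHz


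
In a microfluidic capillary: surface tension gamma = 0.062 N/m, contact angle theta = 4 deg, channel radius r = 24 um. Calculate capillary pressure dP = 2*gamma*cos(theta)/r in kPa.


Step 1: cos(4 deg) = 0.9976
Step 2: Convert r to m: r = 24e-6 m
Step 3: dP = 2 * 0.062 * 0.9976 / 24e-6 = 5154.3 Pa
Step 4: Convert Pa to kPa (divide by 1000).
dP = 5.15 kPa


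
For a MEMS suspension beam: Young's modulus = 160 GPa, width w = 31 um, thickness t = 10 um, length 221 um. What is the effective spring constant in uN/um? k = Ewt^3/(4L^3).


Step 1: Convert E to consistent units (1 GPa = 1000 uN/um^2).
E = 160 GPa = 160000 uN/um^2
Step 2: Compute t^3 = 10^3 = 1000
Step 3: Compute L^3 = 221^3 = 10793861
Step 4: k = 160000 * 31 * 1000 / (4 * 10793861)
k = 114.8801 uN/um


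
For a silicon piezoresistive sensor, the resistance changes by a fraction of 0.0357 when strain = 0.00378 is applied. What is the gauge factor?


Step 1: Identify values.
dR/R = 0.0357, strain = 0.00378
Step 2: GF = (dR/R) / strain = 0.0357 / 0.00378
GF = 9.4


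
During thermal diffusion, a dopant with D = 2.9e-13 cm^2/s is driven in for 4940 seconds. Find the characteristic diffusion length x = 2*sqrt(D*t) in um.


Step 1: Compute D*t = 2.9e-13 * 4940 = 1.4326e-09 cm^2
Step 2: sqrt(D*t) = 3.785e-05 cm
Step 3: x = 2 * 3.785e-05 cm = 7.57e-05 cm
Step 4: Convert to um (1 cm = 1e4 um): x = 0.757 um


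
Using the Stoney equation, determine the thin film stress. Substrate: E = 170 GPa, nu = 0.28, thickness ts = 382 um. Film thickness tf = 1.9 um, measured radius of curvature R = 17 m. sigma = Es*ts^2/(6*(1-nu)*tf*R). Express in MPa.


Step 1: Compute numerator: Es * ts^2 = 170 * 382^2 = 24807080 (GPa*um^2)
Step 2: Compute denominator (R in um): 6*(1-nu)*tf*R = 6*0.72*1.9*17e6 = 139536000.0 (um^2)
Step 3: sigma (GPa) = 24807080 / 139536000.0 = 1.77783e-01 GPa
Step 4: Convert to MPa (x1000): sigma = 177.8 MPa


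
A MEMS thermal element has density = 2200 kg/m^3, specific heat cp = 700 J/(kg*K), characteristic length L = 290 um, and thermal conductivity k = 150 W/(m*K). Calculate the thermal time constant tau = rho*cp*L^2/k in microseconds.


Step 1: Convert L to m: L = 290e-6 m
Step 2: L^2 = (290e-6)^2 = 8.41e-08 m^2
Step 3: tau = 2200 * 700 * 8.41e-08 / 150 = 8.6342667e-04 s
Step 4: Convert to microseconds (multiply by 1e6).
tau = 863.427 us


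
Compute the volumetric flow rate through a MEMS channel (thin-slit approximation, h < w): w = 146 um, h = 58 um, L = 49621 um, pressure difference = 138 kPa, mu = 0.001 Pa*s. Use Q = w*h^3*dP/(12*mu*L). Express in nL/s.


Step 1: Convert all dimensions to SI (meters).
w = 146e-6 m, h = 58e-6 m, L = 49621e-6 m, dP = 138e3 Pa
Step 2: Q = w * h^3 * dP / (12 * mu * L)
Q = 146e-6 * (58e-6)^3 * 138e3 / (12 * 0.001 * 49621e-6) = 6.60190339e-09 m^3/s
Step 3: Convert Q from m^3/s to nL/s (1 m^3 = 1e12 nL, so multiply by 1e12).
Q = 6601.903 nL/s


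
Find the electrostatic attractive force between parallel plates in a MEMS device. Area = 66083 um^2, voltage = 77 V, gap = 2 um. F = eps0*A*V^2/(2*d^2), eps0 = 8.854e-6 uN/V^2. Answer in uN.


Step 1: Identify parameters.
eps0 = 8.854e-6 uN/V^2, A = 66083 um^2, V = 77 V, d = 2 um
Step 2: Compute V^2 = 77^2 = 5929
Step 3: Compute d^2 = 2^2 = 4
Step 4: F = 0.5 * 8.854e-6 * 66083 * 5929 / 4
F = 433.631 uN
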